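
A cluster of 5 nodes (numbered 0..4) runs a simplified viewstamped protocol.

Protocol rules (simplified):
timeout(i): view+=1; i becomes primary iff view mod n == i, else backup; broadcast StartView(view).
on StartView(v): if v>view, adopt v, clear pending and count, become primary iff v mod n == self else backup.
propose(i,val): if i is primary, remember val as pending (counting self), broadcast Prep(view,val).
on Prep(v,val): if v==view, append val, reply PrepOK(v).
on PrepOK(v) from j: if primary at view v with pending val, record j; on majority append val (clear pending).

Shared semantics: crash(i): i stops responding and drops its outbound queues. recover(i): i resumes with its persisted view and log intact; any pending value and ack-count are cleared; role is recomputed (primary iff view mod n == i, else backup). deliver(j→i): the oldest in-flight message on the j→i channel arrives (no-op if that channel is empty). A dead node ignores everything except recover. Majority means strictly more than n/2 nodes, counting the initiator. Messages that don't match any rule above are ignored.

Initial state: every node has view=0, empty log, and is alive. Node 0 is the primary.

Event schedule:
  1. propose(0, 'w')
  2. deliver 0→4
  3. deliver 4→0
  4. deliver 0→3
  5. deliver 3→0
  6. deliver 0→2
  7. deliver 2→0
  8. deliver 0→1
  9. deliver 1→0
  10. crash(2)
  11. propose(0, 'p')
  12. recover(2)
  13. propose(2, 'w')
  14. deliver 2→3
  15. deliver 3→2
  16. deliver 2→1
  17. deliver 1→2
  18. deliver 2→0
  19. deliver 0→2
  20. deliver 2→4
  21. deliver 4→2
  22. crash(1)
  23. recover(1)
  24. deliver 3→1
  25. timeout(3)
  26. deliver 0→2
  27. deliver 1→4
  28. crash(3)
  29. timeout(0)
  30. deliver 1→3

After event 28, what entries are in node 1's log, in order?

w

1. propose(0,'w'):  nop
2. deliver 0→4:  <4:back v0 w>
3. deliver 4→0:  nop
4. deliver 0→3:  <3:back v0 w>
5. deliver 3→0:  <0:prim v0 w>
6. deliver 0→2:  <2:back v0 w>
7. deliver 2→0:  nop
8. deliver 0→1:  <1:back v0 w>
9. deliver 1→0:  nop
10. crash(2):  <2:✗back v0 w>
11. propose(0,'p'):  nop
12. recover(2):  <2:back v0 w>
13. propose(2,'w'):  nop
14. deliver 2→3:  nop
15. deliver 3→2:  nop
16. deliver 2→1:  nop
17. deliver 1→2:  nop
18. deliver 2→0:  nop
19. deliver 0→2:  <2:back v0 w,p>
20. deliver 2→4:  nop
21. deliver 4→2:  nop
22. crash(1):  <1:✗back v0 w>
23. recover(1):  <1:back v0 w>
24. deliver 3→1:  nop
25. timeout(3):  <3:back v1 w>
26. deliver 0→2:  nop
27. deliver 1→4:  nop
28. crash(3):  <3:✗back v1 w>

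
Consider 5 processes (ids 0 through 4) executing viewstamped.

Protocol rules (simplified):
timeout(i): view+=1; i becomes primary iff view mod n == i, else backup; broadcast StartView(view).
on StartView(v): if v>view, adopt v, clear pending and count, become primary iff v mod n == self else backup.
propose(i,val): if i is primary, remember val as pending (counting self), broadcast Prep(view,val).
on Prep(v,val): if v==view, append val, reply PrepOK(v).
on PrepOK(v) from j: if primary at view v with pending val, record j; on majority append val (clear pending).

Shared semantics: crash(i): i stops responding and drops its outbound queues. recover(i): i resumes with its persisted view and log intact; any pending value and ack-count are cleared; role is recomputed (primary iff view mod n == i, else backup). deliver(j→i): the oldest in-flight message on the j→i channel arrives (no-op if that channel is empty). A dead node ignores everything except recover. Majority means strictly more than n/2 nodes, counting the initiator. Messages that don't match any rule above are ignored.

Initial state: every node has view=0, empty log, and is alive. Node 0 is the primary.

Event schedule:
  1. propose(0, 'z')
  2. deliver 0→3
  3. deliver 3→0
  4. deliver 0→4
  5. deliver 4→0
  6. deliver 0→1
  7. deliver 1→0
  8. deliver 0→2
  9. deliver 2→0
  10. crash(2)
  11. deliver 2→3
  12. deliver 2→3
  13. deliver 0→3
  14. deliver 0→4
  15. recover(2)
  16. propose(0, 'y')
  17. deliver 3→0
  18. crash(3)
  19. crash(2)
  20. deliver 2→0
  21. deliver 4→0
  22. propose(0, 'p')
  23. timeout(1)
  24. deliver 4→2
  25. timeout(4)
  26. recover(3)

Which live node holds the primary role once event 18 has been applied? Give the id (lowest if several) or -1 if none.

e1 propose(0,'z'): ·
e2 deliver 0→3: 3[back,v=0,z]
e3 deliver 3→0: ·
e4 deliver 0→4: 4[back,v=0,z]
e5 deliver 4→0: 0[prim,v=0,z]
e6 deliver 0→1: 1[back,v=0,z]
e7 deliver 1→0: ·
e8 deliver 0→2: 2[back,v=0,z]
e9 deliver 2→0: ·
e10 crash(2): 2[✗back,v=0,z]
e11 deliver 2→3: ·
e12 deliver 2→3: ·
e13 deliver 0→3: ·
e14 deliver 0→4: ·
e15 recover(2): 2[back,v=0,z]
e16 propose(0,'y'): ·
e17 deliver 3→0: ·
e18 crash(3): 3[✗back,v=0,z]

0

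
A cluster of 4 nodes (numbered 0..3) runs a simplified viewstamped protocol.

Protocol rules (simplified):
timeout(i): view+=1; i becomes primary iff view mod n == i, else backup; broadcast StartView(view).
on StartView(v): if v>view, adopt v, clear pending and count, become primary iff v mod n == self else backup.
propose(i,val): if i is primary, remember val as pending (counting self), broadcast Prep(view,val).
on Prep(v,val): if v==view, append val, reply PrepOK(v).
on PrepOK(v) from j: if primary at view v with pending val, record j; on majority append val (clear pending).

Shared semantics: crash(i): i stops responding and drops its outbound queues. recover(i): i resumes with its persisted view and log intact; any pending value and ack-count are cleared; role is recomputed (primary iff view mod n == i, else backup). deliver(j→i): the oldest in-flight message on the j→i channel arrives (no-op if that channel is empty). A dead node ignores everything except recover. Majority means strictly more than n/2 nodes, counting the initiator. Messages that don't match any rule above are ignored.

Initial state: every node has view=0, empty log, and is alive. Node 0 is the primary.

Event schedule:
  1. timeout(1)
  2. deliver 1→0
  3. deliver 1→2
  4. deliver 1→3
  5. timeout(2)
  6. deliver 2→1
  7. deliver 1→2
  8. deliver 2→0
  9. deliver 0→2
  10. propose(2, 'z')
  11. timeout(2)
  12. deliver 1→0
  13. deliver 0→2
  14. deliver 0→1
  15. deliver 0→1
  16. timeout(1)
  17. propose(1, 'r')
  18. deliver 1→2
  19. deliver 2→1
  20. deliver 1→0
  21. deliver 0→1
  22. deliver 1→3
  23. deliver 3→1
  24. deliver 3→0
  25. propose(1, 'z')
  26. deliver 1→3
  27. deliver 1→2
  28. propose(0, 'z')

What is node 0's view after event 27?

[1] timeout(1) → N1(prim v1 [-])
[2] deliver 1→0 → N0(back v1 [-])
[3] deliver 1→2 → N2(back v1 [-])
[4] deliver 1→3 → N3(back v1 [-])
[5] timeout(2) → N2(prim v2 [-])
[6] deliver 2→1 → N1(back v2 [-])
[7] deliver 1→2 → ∅
[8] deliver 2→0 → N0(back v2 [-])
[9] deliver 0→2 → ∅
[10] propose(2,'z') → ∅
[11] timeout(2) → N2(back v3 [-])
[12] deliver 1→0 → ∅
[13] deliver 0→2 → ∅
[14] deliver 0→1 → ∅
[15] deliver 0→1 → ∅
[16] timeout(1) → N1(back v3 [-])
[17] propose(1,'r') → ∅
[18] deliver 1→2 → ∅
[19] deliver 2→1 → ∅
[20] deliver 1→0 → N0(back v3 [-])
[21] deliver 0→1 → ∅
[22] deliver 1→3 → N3(prim v3 [-])
[23] deliver 3→1 → ∅
[24] deliver 3→0 → ∅
[25] propose(1,'z') → ∅
[26] deliver 1→3 → ∅
[27] deliver 1→2 → ∅

3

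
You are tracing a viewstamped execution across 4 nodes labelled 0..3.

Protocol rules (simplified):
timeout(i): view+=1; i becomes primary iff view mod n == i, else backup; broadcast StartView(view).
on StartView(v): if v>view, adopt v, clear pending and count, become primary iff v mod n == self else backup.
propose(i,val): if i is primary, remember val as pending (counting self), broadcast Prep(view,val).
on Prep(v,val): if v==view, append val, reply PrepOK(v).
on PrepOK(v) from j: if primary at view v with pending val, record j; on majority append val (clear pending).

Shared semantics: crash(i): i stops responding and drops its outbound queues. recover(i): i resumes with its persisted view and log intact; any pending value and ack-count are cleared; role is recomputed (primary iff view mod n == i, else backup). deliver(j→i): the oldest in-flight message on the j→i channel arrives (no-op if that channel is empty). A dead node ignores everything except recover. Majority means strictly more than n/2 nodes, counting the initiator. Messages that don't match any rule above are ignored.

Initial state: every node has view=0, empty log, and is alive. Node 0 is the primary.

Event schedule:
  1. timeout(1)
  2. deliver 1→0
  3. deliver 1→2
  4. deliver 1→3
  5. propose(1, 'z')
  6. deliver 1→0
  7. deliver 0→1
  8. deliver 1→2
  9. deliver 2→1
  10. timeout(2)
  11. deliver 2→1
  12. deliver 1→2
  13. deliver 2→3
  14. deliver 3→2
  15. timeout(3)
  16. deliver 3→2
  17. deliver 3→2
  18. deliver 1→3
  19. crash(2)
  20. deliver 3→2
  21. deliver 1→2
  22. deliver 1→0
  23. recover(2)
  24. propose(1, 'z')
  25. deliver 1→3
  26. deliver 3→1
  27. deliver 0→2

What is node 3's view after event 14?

2

[1] timeout(1) → N1(prim v1 [-])
[2] deliver 1→0 → N0(back v1 [-])
[3] deliver 1→2 → N2(back v1 [-])
[4] deliver 1→3 → N3(back v1 [-])
[5] propose(1,'z') → ∅
[6] deliver 1→0 → N0(back v1 [z])
[7] deliver 0→1 → ∅
[8] deliver 1→2 → N2(back v1 [z])
[9] deliver 2→1 → N1(prim v1 [z])
[10] timeout(2) → N2(prim v2 [z])
[11] deliver 2→1 → N1(back v2 [z])
[12] deliver 1→2 → ∅
[13] deliver 2→3 → N3(back v2 [-])
[14] deliver 3→2 → ∅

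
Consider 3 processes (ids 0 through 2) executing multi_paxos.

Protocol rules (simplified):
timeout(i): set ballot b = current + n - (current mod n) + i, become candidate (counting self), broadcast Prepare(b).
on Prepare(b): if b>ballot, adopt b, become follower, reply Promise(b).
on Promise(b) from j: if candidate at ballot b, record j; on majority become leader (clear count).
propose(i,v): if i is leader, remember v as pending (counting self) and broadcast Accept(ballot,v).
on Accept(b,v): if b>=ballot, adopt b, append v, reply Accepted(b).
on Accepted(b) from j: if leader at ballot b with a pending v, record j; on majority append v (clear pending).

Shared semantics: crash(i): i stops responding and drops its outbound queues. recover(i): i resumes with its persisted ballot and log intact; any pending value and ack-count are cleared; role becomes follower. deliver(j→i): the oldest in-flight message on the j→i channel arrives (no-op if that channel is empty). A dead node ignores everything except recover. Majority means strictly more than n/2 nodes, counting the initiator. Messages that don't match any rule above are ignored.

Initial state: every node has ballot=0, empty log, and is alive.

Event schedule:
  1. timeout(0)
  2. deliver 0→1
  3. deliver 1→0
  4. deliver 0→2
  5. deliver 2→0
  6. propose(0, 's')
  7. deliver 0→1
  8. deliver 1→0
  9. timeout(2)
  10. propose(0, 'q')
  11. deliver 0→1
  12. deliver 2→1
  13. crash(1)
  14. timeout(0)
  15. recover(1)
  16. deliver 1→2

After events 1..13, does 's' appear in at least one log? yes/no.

yes

e1 timeout(0): 0[cand,b=3,-]
e2 deliver 0→1: 1[foll,b=3,-]
e3 deliver 1→0: 0[lead,b=3,-]
e4 deliver 0→2: 2[foll,b=3,-]
e5 deliver 2→0: ·
e6 propose(0,'s'): ·
e7 deliver 0→1: 1[foll,b=3,s]
e8 deliver 1→0: 0[lead,b=3,s]
e9 timeout(2): 2[cand,b=8,-]
e10 propose(0,'q'): ·
e11 deliver 0→1: 1[foll,b=3,s,q]
e12 deliver 2→1: 1[foll,b=8,s,q]
e13 crash(1): 1[✗foll,b=8,s,q]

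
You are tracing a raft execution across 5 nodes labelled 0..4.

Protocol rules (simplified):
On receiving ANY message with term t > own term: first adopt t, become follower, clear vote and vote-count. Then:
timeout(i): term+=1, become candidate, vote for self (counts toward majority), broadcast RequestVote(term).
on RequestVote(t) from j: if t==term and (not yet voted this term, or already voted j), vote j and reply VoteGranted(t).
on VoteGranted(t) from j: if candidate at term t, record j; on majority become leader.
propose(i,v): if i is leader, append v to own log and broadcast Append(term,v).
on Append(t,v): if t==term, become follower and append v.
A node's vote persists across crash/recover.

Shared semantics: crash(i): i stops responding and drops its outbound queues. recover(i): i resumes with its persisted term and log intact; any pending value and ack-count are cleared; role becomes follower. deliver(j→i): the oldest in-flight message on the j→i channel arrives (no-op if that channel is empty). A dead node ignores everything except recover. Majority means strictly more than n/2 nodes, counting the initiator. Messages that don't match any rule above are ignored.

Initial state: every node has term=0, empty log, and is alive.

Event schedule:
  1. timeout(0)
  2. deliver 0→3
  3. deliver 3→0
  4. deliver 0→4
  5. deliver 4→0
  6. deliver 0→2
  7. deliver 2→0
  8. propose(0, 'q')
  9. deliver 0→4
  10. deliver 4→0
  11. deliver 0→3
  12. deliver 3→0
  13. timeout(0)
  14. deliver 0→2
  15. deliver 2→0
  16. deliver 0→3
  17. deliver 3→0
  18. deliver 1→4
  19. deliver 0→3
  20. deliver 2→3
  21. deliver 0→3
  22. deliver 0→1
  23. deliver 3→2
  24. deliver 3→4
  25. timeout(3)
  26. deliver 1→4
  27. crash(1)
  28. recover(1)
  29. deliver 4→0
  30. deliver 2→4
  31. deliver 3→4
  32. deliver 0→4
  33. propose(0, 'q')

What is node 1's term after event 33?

[1] timeout(0) → N0(cand t1 [-])
[2] deliver 0→3 → N3(foll t1 [-])
[3] deliver 3→0 → ∅
[4] deliver 0→4 → N4(foll t1 [-])
[5] deliver 4→0 → N0(lead t1 [-])
[6] deliver 0→2 → N2(foll t1 [-])
[7] deliver 2→0 → ∅
[8] propose(0,'q') → N0(lead t1 [q])
[9] deliver 0→4 → N4(foll t1 [q])
[10] deliver 4→0 → ∅
[11] deliver 0→3 → N3(foll t1 [q])
[12] deliver 3→0 → ∅
[13] timeout(0) → N0(cand t2 [q])
[14] deliver 0→2 → N2(foll t1 [q])
[15] deliver 2→0 → ∅
[16] deliver 0→3 → N3(foll t2 [q])
[17] deliver 3→0 → ∅
[18] deliver 1→4 → ∅
[19] deliver 0→3 → ∅
[20] deliver 2→3 → ∅
[21] deliver 0→3 → ∅
[22] deliver 0→1 → N1(foll t1 [-])
[23] deliver 3→2 → ∅
[24] deliver 3→4 → ∅
[25] timeout(3) → N3(cand t3 [q])
[26] deliver 1→4 → ∅
[27] crash(1) → N1(✗foll t1 [-])
[28] recover(1) → N1(foll t1 [-])
[29] deliver 4→0 → ∅
[30] deliver 2→4 → ∅
[31] deliver 3→4 → N4(foll t3 [q])
[32] deliver 0→4 → ∅
[33] propose(0,'q') → ∅

1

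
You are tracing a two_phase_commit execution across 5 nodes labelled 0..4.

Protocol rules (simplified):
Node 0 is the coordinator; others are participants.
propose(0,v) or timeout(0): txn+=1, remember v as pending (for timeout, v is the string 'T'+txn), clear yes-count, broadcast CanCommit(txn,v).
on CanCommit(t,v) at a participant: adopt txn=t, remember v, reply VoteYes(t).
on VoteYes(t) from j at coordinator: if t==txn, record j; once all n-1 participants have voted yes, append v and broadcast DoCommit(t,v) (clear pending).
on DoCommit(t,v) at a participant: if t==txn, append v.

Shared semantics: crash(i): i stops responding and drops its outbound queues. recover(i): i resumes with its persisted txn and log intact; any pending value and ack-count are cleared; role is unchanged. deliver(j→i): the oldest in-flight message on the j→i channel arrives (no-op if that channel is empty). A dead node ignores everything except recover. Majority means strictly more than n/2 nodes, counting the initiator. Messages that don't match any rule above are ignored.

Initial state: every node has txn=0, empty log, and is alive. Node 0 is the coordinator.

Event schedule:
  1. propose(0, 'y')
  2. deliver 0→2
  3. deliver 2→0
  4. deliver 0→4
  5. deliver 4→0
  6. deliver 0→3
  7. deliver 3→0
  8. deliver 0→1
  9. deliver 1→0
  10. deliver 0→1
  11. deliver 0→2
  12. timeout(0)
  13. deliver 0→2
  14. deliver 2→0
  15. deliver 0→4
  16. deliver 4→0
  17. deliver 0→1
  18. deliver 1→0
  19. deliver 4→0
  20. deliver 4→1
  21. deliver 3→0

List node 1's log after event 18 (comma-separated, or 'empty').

y

step 1 propose(0,'y'): 0={coor,t=1,log=-}
step 2 deliver 0→2: 2={part,t=1,log=-}
step 3 deliver 2→0: —
step 4 deliver 0→4: 4={part,t=1,log=-}
step 5 deliver 4→0: —
step 6 deliver 0→3: 3={part,t=1,log=-}
step 7 deliver 3→0: —
step 8 deliver 0→1: 1={part,t=1,log=-}
step 9 deliver 1→0: 0={coor,t=1,log=y}
step 10 deliver 0→1: 1={part,t=1,log=y}
step 11 deliver 0→2: 2={part,t=1,log=y}
step 12 timeout(0): 0={coor,t=2,log=y}
step 13 deliver 0→2: 2={part,t=2,log=y}
step 14 deliver 2→0: —
step 15 deliver 0→4: 4={part,t=1,log=y}
step 16 deliver 4→0: —
step 17 deliver 0→1: 1={part,t=2,log=y}
step 18 deliver 1→0: —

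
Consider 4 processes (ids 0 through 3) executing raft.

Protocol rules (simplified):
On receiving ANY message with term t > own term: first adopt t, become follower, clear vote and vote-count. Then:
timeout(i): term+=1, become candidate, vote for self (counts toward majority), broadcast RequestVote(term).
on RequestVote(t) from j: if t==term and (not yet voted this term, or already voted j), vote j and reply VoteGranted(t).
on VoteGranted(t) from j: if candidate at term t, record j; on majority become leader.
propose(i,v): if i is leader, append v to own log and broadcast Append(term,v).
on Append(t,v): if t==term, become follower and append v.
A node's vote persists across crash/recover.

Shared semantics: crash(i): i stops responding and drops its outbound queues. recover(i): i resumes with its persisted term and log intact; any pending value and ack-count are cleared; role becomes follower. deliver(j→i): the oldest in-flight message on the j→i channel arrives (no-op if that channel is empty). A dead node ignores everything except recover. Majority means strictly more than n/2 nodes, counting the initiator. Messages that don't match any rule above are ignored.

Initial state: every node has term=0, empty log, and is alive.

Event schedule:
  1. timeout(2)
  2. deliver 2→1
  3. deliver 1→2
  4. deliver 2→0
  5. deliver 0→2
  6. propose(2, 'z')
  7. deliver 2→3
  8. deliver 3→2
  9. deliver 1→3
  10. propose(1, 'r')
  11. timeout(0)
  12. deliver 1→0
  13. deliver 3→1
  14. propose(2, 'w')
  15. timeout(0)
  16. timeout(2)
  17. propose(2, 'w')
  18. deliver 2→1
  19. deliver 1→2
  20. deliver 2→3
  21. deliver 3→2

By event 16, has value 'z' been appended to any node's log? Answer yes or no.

after 1 — timeout(2): n2:cand/t1/[-]
after 2 — deliver 2→1: n1:foll/t1/[-]
after 3 — deliver 1→2: ·
after 4 — deliver 2→0: n0:foll/t1/[-]
after 5 — deliver 0→2: n2:lead/t1/[-]
after 6 — propose(2,'z'): n2:lead/t1/[z]
after 7 — deliver 2→3: n3:foll/t1/[-]
after 8 — deliver 3→2: ·
after 9 — deliver 1→3: ·
after 10 — propose(1,'r'): ·
after 11 — timeout(0): n0:cand/t2/[-]
after 12 — deliver 1→0: ·
after 13 — deliver 3→1: ·
after 14 — propose(2,'w'): n2:lead/t1/[z,w]
after 15 — timeout(0): n0:cand/t3/[-]
after 16 — timeout(2): n2:cand/t2/[z,w]

yes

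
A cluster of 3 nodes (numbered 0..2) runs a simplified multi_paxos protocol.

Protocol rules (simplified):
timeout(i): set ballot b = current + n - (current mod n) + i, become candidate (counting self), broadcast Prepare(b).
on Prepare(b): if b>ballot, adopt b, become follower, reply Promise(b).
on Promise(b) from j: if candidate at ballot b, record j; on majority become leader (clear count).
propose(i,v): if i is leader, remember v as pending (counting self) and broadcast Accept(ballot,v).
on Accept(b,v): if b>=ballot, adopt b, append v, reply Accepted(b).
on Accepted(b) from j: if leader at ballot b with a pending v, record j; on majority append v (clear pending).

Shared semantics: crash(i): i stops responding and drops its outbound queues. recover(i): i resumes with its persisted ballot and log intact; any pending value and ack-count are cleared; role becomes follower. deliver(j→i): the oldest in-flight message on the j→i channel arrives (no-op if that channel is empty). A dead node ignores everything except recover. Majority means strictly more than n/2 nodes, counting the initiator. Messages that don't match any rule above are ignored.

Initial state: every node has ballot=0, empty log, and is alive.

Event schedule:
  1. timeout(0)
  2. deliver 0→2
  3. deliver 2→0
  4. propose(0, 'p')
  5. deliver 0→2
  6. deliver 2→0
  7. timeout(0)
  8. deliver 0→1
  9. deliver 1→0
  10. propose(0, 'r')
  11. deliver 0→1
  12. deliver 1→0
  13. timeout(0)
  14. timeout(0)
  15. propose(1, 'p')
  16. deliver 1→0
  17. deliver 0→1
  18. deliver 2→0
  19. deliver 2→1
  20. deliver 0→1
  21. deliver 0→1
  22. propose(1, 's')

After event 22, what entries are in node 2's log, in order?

e1 timeout(0): 0[cand,b=3,-]
e2 deliver 0→2: 2[foll,b=3,-]
e3 deliver 2→0: 0[lead,b=3,-]
e4 propose(0,'p'): ·
e5 deliver 0→2: 2[foll,b=3,p]
e6 deliver 2→0: 0[lead,b=3,p]
e7 timeout(0): 0[cand,b=6,p]
e8 deliver 0→1: 1[foll,b=3,-]
e9 deliver 1→0: ·
e10 propose(0,'r'): ·
e11 deliver 0→1: 1[foll,b=3,p]
e12 deliver 1→0: ·
e13 timeout(0): 0[cand,b=9,p]
e14 timeout(0): 0[cand,b=12,p]
e15 propose(1,'p'): ·
e16 deliver 1→0: ·
e17 deliver 0→1: 1[foll,b=6,p]
e18 deliver 2→0: ·
e19 deliver 2→1: ·
e20 deliver 0→1: 1[foll,b=9,p]
e21 deliver 0→1: 1[foll,b=12,p]
e22 propose(1,'s'): ·

p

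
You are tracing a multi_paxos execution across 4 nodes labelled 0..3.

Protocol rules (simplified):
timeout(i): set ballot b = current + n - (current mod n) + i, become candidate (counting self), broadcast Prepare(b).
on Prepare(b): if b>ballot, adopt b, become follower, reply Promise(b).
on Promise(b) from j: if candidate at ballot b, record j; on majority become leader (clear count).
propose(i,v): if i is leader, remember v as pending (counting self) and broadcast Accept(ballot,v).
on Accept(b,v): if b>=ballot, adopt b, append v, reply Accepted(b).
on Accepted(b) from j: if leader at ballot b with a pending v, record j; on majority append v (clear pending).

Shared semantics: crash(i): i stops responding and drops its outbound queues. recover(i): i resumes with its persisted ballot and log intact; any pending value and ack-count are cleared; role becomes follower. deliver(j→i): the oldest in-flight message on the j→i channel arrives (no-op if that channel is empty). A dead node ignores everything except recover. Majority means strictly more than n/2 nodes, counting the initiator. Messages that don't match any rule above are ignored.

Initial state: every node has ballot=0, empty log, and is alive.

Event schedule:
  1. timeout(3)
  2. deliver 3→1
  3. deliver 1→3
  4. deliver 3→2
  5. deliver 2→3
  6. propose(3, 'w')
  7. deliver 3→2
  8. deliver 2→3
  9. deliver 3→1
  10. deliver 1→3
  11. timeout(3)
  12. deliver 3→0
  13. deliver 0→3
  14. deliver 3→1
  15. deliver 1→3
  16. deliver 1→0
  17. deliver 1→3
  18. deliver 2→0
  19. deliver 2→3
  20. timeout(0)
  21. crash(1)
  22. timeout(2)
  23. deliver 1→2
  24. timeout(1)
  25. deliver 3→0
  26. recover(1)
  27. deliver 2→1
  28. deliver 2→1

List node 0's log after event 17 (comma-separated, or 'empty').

empty

after 1 — timeout(3): n3:cand/b7/[-]
after 2 — deliver 3→1: n1:foll/b7/[-]
after 3 — deliver 1→3: ·
after 4 — deliver 3→2: n2:foll/b7/[-]
after 5 — deliver 2→3: n3:lead/b7/[-]
after 6 — propose(3,'w'): ·
after 7 — deliver 3→2: n2:foll/b7/[w]
after 8 — deliver 2→3: ·
after 9 — deliver 3→1: n1:foll/b7/[w]
after 10 — deliver 1→3: n3:lead/b7/[w]
after 11 — timeout(3): n3:cand/b11/[w]
after 12 — deliver 3→0: n0:foll/b7/[-]
after 13 — deliver 0→3: ·
after 14 — deliver 3→1: n1:foll/b11/[w]
after 15 — deliver 1→3: ·
after 16 — deliver 1→0: ·
after 17 — deliver 1→3: ·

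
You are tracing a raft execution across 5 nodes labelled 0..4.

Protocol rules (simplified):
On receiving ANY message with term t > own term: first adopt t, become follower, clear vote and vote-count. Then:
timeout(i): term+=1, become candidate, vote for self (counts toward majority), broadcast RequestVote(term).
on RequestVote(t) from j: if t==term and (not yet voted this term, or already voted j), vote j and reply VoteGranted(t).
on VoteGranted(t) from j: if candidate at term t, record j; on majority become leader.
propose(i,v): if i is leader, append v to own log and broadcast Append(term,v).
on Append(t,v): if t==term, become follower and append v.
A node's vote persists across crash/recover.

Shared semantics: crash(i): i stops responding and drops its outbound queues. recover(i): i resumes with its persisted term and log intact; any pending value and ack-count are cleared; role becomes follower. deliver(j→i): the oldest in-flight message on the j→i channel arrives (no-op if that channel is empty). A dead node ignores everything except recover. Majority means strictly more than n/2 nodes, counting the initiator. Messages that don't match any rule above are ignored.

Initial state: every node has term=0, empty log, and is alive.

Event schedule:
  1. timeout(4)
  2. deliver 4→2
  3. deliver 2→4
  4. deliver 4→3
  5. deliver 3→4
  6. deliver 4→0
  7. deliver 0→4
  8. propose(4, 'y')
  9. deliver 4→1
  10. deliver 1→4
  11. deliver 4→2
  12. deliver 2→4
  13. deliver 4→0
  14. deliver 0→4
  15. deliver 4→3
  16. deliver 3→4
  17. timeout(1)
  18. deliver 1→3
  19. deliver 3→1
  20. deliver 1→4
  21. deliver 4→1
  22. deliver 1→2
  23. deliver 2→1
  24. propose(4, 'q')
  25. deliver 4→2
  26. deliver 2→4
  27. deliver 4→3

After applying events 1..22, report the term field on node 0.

e1 timeout(4): 4[cand,t=1,-]
e2 deliver 4→2: 2[foll,t=1,-]
e3 deliver 2→4: ·
e4 deliver 4→3: 3[foll,t=1,-]
e5 deliver 3→4: 4[lead,t=1,-]
e6 deliver 4→0: 0[foll,t=1,-]
e7 deliver 0→4: ·
e8 propose(4,'y'): 4[lead,t=1,y]
e9 deliver 4→1: 1[foll,t=1,-]
e10 deliver 1→4: ·
e11 deliver 4→2: 2[foll,t=1,y]
e12 deliver 2→4: ·
e13 deliver 4→0: 0[foll,t=1,y]
e14 deliver 0→4: ·
e15 deliver 4→3: 3[foll,t=1,y]
e16 deliver 3→4: ·
e17 timeout(1): 1[cand,t=2,-]
e18 deliver 1→3: 3[foll,t=2,y]
e19 deliver 3→1: ·
e20 deliver 1→4: 4[foll,t=2,y]
e21 deliver 4→1: ·
e22 deliver 1→2: 2[foll,t=2,y]

1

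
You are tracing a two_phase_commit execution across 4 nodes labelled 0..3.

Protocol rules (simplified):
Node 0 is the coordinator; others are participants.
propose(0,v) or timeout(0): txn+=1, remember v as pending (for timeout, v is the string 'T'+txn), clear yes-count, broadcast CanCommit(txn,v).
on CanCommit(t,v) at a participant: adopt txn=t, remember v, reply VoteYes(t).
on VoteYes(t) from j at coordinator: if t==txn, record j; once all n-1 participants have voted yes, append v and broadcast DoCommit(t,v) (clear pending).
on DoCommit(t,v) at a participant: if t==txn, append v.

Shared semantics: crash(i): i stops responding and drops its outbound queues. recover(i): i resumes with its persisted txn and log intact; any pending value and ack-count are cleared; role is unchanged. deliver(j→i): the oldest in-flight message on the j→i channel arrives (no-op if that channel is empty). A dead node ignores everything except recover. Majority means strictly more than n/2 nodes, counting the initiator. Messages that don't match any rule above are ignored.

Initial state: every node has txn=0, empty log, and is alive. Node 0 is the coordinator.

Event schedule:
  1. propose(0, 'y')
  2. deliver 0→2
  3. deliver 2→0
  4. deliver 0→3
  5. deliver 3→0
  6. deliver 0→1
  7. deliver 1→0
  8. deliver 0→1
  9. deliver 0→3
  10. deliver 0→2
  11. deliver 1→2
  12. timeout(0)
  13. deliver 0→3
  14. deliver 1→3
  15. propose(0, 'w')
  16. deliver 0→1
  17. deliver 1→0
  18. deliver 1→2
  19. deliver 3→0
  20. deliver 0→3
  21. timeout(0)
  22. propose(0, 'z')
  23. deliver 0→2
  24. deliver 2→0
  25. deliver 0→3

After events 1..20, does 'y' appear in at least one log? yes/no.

yes

e1 propose(0,'y'): 0[coor,t=1,-]
e2 deliver 0→2: 2[part,t=1,-]
e3 deliver 2→0: ·
e4 deliver 0→3: 3[part,t=1,-]
e5 deliver 3→0: ·
e6 deliver 0→1: 1[part,t=1,-]
e7 deliver 1→0: 0[coor,t=1,y]
e8 deliver 0→1: 1[part,t=1,y]
e9 deliver 0→3: 3[part,t=1,y]
e10 deliver 0→2: 2[part,t=1,y]
e11 deliver 1→2: ·
e12 timeout(0): 0[coor,t=2,y]
e13 deliver 0→3: 3[part,t=2,y]
e14 deliver 1→3: ·
e15 propose(0,'w'): 0[coor,t=3,y]
e16 deliver 0→1: 1[part,t=2,y]
e17 deliver 1→0: ·
e18 deliver 1→2: ·
e19 deliver 3→0: ·
e20 deliver 0→3: 3[part,t=3,y]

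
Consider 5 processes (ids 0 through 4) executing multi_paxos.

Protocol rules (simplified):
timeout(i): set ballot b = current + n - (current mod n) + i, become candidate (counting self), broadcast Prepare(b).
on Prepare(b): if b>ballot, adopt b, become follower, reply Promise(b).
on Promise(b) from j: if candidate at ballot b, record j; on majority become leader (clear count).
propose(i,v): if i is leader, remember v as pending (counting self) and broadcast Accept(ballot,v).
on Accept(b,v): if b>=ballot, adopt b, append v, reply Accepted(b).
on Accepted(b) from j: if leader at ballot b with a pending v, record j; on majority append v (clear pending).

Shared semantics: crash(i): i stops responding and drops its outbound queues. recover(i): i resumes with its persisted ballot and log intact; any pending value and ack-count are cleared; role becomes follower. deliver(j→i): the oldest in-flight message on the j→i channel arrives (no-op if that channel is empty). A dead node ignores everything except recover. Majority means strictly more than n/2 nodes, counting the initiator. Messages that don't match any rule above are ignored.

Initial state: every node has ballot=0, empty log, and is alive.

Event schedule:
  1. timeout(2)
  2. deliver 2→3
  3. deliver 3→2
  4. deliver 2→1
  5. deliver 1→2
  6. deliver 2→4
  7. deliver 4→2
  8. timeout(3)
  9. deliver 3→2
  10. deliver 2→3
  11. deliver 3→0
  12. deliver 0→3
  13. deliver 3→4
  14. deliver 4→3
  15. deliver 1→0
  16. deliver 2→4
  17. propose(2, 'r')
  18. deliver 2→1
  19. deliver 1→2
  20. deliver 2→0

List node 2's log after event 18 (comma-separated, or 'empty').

after 1 — timeout(2): n2:cand/b7/[-]
after 2 — deliver 2→3: n3:foll/b7/[-]
after 3 — deliver 3→2: ·
after 4 — deliver 2→1: n1:foll/b7/[-]
after 5 — deliver 1→2: n2:lead/b7/[-]
after 6 — deliver 2→4: n4:foll/b7/[-]
after 7 — deliver 4→2: ·
after 8 — timeout(3): n3:cand/b13/[-]
after 9 — deliver 3→2: n2:foll/b13/[-]
after 10 — deliver 2→3: ·
after 11 — deliver 3→0: n0:foll/b13/[-]
after 12 — deliver 0→3: n3:lead/b13/[-]
after 13 — deliver 3→4: n4:foll/b13/[-]
after 14 — deliver 4→3: ·
after 15 — deliver 1→0: ·
after 16 — deliver 2→4: ·
after 17 — propose(2,'r'): ·
after 18 — deliver 2→1: ·

empty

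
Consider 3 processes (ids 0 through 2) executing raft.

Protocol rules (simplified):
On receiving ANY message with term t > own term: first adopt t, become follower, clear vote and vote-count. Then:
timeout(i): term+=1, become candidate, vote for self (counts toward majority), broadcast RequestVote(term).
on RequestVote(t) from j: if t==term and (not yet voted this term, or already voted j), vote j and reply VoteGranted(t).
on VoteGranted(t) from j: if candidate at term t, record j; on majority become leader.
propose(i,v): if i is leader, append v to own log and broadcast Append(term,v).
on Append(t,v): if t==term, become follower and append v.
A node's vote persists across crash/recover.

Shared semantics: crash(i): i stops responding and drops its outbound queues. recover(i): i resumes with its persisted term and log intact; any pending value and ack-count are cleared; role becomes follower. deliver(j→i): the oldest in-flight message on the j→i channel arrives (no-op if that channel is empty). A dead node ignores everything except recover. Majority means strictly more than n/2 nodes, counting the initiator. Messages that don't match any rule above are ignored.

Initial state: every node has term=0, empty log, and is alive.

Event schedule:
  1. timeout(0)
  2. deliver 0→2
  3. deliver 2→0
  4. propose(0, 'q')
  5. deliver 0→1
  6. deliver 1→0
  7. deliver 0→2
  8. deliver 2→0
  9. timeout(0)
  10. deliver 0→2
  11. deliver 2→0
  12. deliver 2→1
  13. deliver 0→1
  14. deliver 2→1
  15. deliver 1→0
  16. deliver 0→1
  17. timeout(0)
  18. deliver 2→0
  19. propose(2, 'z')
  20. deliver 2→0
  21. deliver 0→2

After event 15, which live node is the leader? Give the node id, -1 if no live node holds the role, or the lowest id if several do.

0

after 1 — timeout(0): n0:cand/t1/[-]
after 2 — deliver 0→2: n2:foll/t1/[-]
after 3 — deliver 2→0: n0:lead/t1/[-]
after 4 — propose(0,'q'): n0:lead/t1/[q]
after 5 — deliver 0→1: n1:foll/t1/[-]
after 6 — deliver 1→0: ·
after 7 — deliver 0→2: n2:foll/t1/[q]
after 8 — deliver 2→0: ·
after 9 — timeout(0): n0:cand/t2/[q]
after 10 — deliver 0→2: n2:foll/t2/[q]
after 11 — deliver 2→0: n0:lead/t2/[q]
after 12 — deliver 2→1: ·
after 13 — deliver 0→1: n1:foll/t1/[q]
after 14 — deliver 2→1: ·
after 15 — deliver 1→0: ·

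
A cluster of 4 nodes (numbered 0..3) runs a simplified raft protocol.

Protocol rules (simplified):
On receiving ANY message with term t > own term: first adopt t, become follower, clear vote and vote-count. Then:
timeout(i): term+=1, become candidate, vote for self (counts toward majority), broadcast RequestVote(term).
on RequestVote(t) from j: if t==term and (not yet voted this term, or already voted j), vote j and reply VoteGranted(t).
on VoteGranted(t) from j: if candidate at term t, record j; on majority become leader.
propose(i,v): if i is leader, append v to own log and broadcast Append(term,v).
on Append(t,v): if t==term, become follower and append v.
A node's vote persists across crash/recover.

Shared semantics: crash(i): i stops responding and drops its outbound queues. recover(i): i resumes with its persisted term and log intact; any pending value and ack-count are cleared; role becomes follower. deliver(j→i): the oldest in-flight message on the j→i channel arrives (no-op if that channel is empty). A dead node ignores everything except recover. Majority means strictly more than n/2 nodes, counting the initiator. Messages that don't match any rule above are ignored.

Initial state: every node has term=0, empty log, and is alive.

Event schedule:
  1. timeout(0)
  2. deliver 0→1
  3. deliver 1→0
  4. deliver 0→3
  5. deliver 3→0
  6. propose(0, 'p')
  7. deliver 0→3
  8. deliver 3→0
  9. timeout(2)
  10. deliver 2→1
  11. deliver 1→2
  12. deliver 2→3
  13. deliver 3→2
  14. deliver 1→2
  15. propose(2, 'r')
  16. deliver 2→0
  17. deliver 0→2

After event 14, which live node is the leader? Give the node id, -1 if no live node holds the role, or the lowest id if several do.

0

step 1 timeout(0): 0={cand,t=1,log=-}
step 2 deliver 0→1: 1={foll,t=1,log=-}
step 3 deliver 1→0: —
step 4 deliver 0→3: 3={foll,t=1,log=-}
step 5 deliver 3→0: 0={lead,t=1,log=-}
step 6 propose(0,'p'): 0={lead,t=1,log=p}
step 7 deliver 0→3: 3={foll,t=1,log=p}
step 8 deliver 3→0: —
step 9 timeout(2): 2={cand,t=1,log=-}
step 10 deliver 2→1: —
step 11 deliver 1→2: —
step 12 deliver 2→3: —
step 13 deliver 3→2: —
step 14 deliver 1→2: —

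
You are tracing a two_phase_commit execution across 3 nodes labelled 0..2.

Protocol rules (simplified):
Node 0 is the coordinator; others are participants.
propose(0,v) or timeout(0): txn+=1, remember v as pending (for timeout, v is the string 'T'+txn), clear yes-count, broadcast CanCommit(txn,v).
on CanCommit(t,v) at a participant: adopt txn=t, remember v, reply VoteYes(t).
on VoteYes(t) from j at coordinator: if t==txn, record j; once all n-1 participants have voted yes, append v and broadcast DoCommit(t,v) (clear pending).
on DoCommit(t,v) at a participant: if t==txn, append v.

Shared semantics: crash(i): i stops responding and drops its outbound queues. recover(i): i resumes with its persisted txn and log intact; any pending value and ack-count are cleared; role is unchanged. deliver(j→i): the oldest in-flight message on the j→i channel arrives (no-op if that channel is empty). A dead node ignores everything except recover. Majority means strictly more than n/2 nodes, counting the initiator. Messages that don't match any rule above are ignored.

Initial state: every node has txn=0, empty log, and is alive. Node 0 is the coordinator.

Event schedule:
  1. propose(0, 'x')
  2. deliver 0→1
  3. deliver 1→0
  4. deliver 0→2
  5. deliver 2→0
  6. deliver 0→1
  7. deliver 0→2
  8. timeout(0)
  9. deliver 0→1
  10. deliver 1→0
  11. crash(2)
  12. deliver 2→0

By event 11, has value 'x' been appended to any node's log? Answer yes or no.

after 1 — propose(0,'x'): n0:coor/t1/[-]
after 2 — deliver 0→1: n1:part/t1/[-]
after 3 — deliver 1→0: ·
after 4 — deliver 0→2: n2:part/t1/[-]
after 5 — deliver 2→0: n0:coor/t1/[x]
after 6 — deliver 0→1: n1:part/t1/[x]
after 7 — deliver 0→2: n2:part/t1/[x]
after 8 — timeout(0): n0:coor/t2/[x]
after 9 — deliver 0→1: n1:part/t2/[x]
after 10 — deliver 1→0: ·
after 11 — crash(2): n2:✗part/t1/[x]

yes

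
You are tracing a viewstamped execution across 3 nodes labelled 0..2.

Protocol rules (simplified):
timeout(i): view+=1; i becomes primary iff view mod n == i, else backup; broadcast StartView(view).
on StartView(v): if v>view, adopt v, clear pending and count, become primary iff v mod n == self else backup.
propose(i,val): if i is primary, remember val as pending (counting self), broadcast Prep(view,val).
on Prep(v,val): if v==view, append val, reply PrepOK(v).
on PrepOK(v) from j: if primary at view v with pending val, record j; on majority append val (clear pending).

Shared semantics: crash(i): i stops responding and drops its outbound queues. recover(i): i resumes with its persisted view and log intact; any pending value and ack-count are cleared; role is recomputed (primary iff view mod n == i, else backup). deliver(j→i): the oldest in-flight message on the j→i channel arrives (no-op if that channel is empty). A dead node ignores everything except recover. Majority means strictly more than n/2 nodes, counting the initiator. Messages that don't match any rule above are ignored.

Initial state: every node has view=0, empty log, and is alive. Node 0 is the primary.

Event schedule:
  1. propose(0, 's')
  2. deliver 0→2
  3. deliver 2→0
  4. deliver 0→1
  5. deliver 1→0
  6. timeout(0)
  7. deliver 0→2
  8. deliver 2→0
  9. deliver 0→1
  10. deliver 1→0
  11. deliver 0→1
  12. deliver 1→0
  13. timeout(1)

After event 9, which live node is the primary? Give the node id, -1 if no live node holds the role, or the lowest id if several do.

1

e1 propose(0,'s'): ·
e2 deliver 0→2: 2[back,v=0,s]
e3 deliver 2→0: 0[prim,v=0,s]
e4 deliver 0→1: 1[back,v=0,s]
e5 deliver 1→0: ·
e6 timeout(0): 0[back,v=1,s]
e7 deliver 0→2: 2[back,v=1,s]
e8 deliver 2→0: ·
e9 deliver 0→1: 1[prim,v=1,s]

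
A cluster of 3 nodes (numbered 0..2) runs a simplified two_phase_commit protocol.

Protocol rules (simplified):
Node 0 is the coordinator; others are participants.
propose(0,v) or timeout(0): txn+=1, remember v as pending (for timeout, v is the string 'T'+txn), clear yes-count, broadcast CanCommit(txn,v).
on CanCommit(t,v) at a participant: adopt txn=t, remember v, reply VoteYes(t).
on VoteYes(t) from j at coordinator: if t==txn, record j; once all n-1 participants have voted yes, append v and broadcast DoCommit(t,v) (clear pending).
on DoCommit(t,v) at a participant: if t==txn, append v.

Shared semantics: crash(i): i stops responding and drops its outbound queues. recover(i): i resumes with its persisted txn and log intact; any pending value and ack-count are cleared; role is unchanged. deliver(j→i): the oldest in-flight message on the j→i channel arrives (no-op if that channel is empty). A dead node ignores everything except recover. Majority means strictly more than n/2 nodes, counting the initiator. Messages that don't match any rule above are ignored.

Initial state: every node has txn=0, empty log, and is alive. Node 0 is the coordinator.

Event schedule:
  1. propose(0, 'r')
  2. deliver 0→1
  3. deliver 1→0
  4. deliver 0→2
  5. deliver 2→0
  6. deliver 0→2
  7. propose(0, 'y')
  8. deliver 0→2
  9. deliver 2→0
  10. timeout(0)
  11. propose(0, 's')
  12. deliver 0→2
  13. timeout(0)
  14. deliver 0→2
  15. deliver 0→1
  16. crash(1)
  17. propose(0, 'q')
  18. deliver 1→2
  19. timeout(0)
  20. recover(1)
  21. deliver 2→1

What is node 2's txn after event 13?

3

e1 propose(0,'r'): 0[coor,t=1,-]
e2 deliver 0→1: 1[part,t=1,-]
e3 deliver 1→0: ·
e4 deliver 0→2: 2[part,t=1,-]
e5 deliver 2→0: 0[coor,t=1,r]
e6 deliver 0→2: 2[part,t=1,r]
e7 propose(0,'y'): 0[coor,t=2,r]
e8 deliver 0→2: 2[part,t=2,r]
e9 deliver 2→0: ·
e10 timeout(0): 0[coor,t=3,r]
e11 propose(0,'s'): 0[coor,t=4,r]
e12 deliver 0→2: 2[part,t=3,r]
e13 timeout(0): 0[coor,t=5,r]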